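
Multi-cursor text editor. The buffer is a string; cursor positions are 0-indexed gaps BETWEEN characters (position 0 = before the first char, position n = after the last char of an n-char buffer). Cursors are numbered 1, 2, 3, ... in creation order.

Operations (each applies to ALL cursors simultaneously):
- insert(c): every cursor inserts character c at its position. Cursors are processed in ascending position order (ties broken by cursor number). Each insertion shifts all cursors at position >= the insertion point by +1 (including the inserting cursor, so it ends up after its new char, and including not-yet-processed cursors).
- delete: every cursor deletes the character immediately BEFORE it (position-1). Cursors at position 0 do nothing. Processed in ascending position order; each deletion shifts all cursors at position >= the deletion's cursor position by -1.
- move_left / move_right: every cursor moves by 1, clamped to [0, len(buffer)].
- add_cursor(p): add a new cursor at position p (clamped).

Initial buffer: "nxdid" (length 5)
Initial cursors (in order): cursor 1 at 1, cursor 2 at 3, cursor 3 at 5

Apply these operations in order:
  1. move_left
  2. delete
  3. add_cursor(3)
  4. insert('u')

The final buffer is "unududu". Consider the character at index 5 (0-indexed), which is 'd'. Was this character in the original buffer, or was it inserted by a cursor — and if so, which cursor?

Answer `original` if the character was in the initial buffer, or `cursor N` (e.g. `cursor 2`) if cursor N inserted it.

Answer: original

Derivation:
After op 1 (move_left): buffer="nxdid" (len 5), cursors c1@0 c2@2 c3@4, authorship .....
After op 2 (delete): buffer="ndd" (len 3), cursors c1@0 c2@1 c3@2, authorship ...
After op 3 (add_cursor(3)): buffer="ndd" (len 3), cursors c1@0 c2@1 c3@2 c4@3, authorship ...
After op 4 (insert('u')): buffer="unududu" (len 7), cursors c1@1 c2@3 c3@5 c4@7, authorship 1.2.3.4
Authorship (.=original, N=cursor N): 1 . 2 . 3 . 4
Index 5: author = original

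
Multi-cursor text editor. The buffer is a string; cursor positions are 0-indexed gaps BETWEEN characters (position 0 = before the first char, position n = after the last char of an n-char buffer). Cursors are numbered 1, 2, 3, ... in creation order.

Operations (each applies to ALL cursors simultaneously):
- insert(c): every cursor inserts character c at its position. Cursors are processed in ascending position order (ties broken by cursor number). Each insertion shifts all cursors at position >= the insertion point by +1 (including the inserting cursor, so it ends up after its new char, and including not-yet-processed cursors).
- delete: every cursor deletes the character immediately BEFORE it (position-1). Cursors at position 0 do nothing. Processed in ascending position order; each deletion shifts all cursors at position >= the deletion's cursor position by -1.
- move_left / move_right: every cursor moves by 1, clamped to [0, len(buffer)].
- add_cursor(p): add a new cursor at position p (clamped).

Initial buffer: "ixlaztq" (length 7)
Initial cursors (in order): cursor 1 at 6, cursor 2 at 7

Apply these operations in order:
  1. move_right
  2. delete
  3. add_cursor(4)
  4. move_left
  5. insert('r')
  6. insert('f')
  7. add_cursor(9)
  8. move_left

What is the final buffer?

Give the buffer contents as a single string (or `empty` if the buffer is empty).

After op 1 (move_right): buffer="ixlaztq" (len 7), cursors c1@7 c2@7, authorship .......
After op 2 (delete): buffer="ixlaz" (len 5), cursors c1@5 c2@5, authorship .....
After op 3 (add_cursor(4)): buffer="ixlaz" (len 5), cursors c3@4 c1@5 c2@5, authorship .....
After op 4 (move_left): buffer="ixlaz" (len 5), cursors c3@3 c1@4 c2@4, authorship .....
After op 5 (insert('r')): buffer="ixlrarrz" (len 8), cursors c3@4 c1@7 c2@7, authorship ...3.12.
After op 6 (insert('f')): buffer="ixlrfarrffz" (len 11), cursors c3@5 c1@10 c2@10, authorship ...33.1212.
After op 7 (add_cursor(9)): buffer="ixlrfarrffz" (len 11), cursors c3@5 c4@9 c1@10 c2@10, authorship ...33.1212.
After op 8 (move_left): buffer="ixlrfarrffz" (len 11), cursors c3@4 c4@8 c1@9 c2@9, authorship ...33.1212.

Answer: ixlrfarrffz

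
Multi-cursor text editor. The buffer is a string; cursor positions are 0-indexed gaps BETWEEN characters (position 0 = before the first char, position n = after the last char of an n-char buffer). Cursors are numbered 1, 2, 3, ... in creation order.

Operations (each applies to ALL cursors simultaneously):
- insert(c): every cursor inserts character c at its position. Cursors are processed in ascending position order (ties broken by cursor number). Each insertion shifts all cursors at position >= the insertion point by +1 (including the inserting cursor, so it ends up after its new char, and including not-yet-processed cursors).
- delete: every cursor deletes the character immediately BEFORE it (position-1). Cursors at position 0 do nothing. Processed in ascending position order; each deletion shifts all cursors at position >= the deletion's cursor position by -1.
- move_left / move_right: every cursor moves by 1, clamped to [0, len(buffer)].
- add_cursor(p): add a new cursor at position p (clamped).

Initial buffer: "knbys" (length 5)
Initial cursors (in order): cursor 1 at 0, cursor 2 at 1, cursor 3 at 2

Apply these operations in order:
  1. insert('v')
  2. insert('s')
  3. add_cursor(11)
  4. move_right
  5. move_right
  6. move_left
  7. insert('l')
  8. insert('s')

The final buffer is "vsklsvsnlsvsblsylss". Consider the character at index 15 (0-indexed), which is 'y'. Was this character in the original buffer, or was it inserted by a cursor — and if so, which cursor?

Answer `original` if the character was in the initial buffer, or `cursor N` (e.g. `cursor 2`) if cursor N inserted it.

After op 1 (insert('v')): buffer="vkvnvbys" (len 8), cursors c1@1 c2@3 c3@5, authorship 1.2.3...
After op 2 (insert('s')): buffer="vskvsnvsbys" (len 11), cursors c1@2 c2@5 c3@8, authorship 11.22.33...
After op 3 (add_cursor(11)): buffer="vskvsnvsbys" (len 11), cursors c1@2 c2@5 c3@8 c4@11, authorship 11.22.33...
After op 4 (move_right): buffer="vskvsnvsbys" (len 11), cursors c1@3 c2@6 c3@9 c4@11, authorship 11.22.33...
After op 5 (move_right): buffer="vskvsnvsbys" (len 11), cursors c1@4 c2@7 c3@10 c4@11, authorship 11.22.33...
After op 6 (move_left): buffer="vskvsnvsbys" (len 11), cursors c1@3 c2@6 c3@9 c4@10, authorship 11.22.33...
After op 7 (insert('l')): buffer="vsklvsnlvsblyls" (len 15), cursors c1@4 c2@8 c3@12 c4@14, authorship 11.122.233.3.4.
After op 8 (insert('s')): buffer="vsklsvsnlsvsblsylss" (len 19), cursors c1@5 c2@10 c3@15 c4@18, authorship 11.1122.2233.33.44.
Authorship (.=original, N=cursor N): 1 1 . 1 1 2 2 . 2 2 3 3 . 3 3 . 4 4 .
Index 15: author = original

Answer: original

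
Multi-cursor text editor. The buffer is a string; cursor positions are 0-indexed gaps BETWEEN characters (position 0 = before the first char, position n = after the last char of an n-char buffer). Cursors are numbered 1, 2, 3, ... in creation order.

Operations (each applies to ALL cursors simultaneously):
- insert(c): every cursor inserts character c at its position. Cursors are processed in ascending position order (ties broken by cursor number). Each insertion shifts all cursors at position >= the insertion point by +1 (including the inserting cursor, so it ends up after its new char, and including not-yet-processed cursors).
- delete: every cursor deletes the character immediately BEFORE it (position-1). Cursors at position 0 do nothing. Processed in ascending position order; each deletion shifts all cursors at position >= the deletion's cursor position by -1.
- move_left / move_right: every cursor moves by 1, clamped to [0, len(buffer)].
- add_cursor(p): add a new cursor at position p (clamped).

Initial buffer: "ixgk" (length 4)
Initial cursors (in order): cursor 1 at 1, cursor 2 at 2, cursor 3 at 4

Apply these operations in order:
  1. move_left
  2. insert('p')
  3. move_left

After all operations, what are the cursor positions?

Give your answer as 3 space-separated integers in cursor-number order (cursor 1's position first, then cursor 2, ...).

After op 1 (move_left): buffer="ixgk" (len 4), cursors c1@0 c2@1 c3@3, authorship ....
After op 2 (insert('p')): buffer="pipxgpk" (len 7), cursors c1@1 c2@3 c3@6, authorship 1.2..3.
After op 3 (move_left): buffer="pipxgpk" (len 7), cursors c1@0 c2@2 c3@5, authorship 1.2..3.

Answer: 0 2 5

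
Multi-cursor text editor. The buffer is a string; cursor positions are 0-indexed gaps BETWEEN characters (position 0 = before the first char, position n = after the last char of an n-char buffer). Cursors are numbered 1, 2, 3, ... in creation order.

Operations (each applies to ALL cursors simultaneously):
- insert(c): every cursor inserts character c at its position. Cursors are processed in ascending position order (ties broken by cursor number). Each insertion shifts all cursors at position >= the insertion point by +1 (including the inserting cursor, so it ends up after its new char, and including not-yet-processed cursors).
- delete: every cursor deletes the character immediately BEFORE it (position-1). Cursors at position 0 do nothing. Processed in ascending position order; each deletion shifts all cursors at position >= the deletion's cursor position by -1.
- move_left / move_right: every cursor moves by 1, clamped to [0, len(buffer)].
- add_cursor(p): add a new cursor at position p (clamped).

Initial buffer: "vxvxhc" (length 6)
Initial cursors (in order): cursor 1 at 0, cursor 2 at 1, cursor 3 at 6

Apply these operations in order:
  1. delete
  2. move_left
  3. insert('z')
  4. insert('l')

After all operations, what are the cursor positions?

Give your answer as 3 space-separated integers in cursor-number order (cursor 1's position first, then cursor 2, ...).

After op 1 (delete): buffer="xvxh" (len 4), cursors c1@0 c2@0 c3@4, authorship ....
After op 2 (move_left): buffer="xvxh" (len 4), cursors c1@0 c2@0 c3@3, authorship ....
After op 3 (insert('z')): buffer="zzxvxzh" (len 7), cursors c1@2 c2@2 c3@6, authorship 12...3.
After op 4 (insert('l')): buffer="zzllxvxzlh" (len 10), cursors c1@4 c2@4 c3@9, authorship 1212...33.

Answer: 4 4 9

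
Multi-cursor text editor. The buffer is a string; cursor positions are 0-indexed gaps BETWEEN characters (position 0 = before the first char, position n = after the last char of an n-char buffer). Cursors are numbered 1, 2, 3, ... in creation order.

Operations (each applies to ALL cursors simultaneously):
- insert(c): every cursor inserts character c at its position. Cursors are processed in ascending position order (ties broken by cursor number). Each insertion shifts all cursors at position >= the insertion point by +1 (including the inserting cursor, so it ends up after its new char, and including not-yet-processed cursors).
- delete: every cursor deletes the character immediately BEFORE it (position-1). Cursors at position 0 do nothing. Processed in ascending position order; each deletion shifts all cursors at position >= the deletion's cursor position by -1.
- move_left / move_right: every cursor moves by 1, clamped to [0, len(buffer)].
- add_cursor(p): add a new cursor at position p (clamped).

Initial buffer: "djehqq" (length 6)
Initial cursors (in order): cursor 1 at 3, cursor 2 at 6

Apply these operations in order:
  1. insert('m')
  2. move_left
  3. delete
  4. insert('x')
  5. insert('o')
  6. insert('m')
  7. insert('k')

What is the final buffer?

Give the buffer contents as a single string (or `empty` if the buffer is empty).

Answer: djxomkmhqxomkm

Derivation:
After op 1 (insert('m')): buffer="djemhqqm" (len 8), cursors c1@4 c2@8, authorship ...1...2
After op 2 (move_left): buffer="djemhqqm" (len 8), cursors c1@3 c2@7, authorship ...1...2
After op 3 (delete): buffer="djmhqm" (len 6), cursors c1@2 c2@5, authorship ..1..2
After op 4 (insert('x')): buffer="djxmhqxm" (len 8), cursors c1@3 c2@7, authorship ..11..22
After op 5 (insert('o')): buffer="djxomhqxom" (len 10), cursors c1@4 c2@9, authorship ..111..222
After op 6 (insert('m')): buffer="djxommhqxomm" (len 12), cursors c1@5 c2@11, authorship ..1111..2222
After op 7 (insert('k')): buffer="djxomkmhqxomkm" (len 14), cursors c1@6 c2@13, authorship ..11111..22222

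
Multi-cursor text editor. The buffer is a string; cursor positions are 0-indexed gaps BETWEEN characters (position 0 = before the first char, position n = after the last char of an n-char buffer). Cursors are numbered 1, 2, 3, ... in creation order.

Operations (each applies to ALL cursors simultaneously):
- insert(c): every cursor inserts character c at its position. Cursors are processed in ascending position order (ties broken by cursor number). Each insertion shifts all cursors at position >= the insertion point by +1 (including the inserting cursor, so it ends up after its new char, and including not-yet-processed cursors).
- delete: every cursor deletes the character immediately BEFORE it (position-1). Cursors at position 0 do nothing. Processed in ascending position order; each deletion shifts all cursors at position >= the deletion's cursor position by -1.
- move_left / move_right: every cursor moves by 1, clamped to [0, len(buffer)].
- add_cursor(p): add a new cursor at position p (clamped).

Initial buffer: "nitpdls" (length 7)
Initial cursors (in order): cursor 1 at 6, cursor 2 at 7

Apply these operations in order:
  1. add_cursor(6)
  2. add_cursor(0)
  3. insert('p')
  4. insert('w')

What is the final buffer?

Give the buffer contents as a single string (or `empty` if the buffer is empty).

Answer: pwnitpdlppwwspw

Derivation:
After op 1 (add_cursor(6)): buffer="nitpdls" (len 7), cursors c1@6 c3@6 c2@7, authorship .......
After op 2 (add_cursor(0)): buffer="nitpdls" (len 7), cursors c4@0 c1@6 c3@6 c2@7, authorship .......
After op 3 (insert('p')): buffer="pnitpdlppsp" (len 11), cursors c4@1 c1@9 c3@9 c2@11, authorship 4......13.2
After op 4 (insert('w')): buffer="pwnitpdlppwwspw" (len 15), cursors c4@2 c1@12 c3@12 c2@15, authorship 44......1313.22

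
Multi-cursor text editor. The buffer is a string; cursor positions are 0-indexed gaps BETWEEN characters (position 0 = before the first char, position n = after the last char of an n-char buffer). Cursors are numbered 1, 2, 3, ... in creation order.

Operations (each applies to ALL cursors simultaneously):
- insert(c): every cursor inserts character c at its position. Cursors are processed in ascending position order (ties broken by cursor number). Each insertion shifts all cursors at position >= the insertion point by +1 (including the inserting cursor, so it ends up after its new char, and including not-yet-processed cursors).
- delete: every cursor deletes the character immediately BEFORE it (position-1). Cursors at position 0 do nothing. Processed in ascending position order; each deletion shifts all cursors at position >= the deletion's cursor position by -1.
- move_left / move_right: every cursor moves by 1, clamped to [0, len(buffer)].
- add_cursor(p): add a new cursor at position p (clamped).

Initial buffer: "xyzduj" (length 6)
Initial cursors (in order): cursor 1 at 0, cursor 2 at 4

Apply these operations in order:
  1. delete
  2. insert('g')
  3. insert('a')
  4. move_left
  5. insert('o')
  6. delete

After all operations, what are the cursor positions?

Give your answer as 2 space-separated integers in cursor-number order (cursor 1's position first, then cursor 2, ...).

After op 1 (delete): buffer="xyzuj" (len 5), cursors c1@0 c2@3, authorship .....
After op 2 (insert('g')): buffer="gxyzguj" (len 7), cursors c1@1 c2@5, authorship 1...2..
After op 3 (insert('a')): buffer="gaxyzgauj" (len 9), cursors c1@2 c2@7, authorship 11...22..
After op 4 (move_left): buffer="gaxyzgauj" (len 9), cursors c1@1 c2@6, authorship 11...22..
After op 5 (insert('o')): buffer="goaxyzgoauj" (len 11), cursors c1@2 c2@8, authorship 111...222..
After op 6 (delete): buffer="gaxyzgauj" (len 9), cursors c1@1 c2@6, authorship 11...22..

Answer: 1 6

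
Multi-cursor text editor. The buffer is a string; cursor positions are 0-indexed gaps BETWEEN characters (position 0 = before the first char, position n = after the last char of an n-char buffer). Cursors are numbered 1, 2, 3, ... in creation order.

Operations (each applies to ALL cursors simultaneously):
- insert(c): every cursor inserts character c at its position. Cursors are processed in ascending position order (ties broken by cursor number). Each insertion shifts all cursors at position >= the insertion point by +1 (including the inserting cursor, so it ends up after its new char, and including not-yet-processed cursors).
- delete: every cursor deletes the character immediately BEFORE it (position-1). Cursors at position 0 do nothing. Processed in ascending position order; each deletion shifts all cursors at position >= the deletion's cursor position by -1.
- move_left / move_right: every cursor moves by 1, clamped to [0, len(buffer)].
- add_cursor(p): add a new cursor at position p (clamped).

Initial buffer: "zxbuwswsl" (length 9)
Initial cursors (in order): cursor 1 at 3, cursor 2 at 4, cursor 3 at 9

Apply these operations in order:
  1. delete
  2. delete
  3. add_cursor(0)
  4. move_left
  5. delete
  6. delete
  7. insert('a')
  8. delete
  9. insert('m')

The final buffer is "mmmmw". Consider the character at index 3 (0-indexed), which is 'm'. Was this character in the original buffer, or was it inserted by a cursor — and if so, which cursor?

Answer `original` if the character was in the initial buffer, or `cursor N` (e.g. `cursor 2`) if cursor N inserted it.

After op 1 (delete): buffer="zxwsws" (len 6), cursors c1@2 c2@2 c3@6, authorship ......
After op 2 (delete): buffer="wsw" (len 3), cursors c1@0 c2@0 c3@3, authorship ...
After op 3 (add_cursor(0)): buffer="wsw" (len 3), cursors c1@0 c2@0 c4@0 c3@3, authorship ...
After op 4 (move_left): buffer="wsw" (len 3), cursors c1@0 c2@0 c4@0 c3@2, authorship ...
After op 5 (delete): buffer="ww" (len 2), cursors c1@0 c2@0 c4@0 c3@1, authorship ..
After op 6 (delete): buffer="w" (len 1), cursors c1@0 c2@0 c3@0 c4@0, authorship .
After op 7 (insert('a')): buffer="aaaaw" (len 5), cursors c1@4 c2@4 c3@4 c4@4, authorship 1234.
After op 8 (delete): buffer="w" (len 1), cursors c1@0 c2@0 c3@0 c4@0, authorship .
After op 9 (insert('m')): buffer="mmmmw" (len 5), cursors c1@4 c2@4 c3@4 c4@4, authorship 1234.
Authorship (.=original, N=cursor N): 1 2 3 4 .
Index 3: author = 4

Answer: cursor 4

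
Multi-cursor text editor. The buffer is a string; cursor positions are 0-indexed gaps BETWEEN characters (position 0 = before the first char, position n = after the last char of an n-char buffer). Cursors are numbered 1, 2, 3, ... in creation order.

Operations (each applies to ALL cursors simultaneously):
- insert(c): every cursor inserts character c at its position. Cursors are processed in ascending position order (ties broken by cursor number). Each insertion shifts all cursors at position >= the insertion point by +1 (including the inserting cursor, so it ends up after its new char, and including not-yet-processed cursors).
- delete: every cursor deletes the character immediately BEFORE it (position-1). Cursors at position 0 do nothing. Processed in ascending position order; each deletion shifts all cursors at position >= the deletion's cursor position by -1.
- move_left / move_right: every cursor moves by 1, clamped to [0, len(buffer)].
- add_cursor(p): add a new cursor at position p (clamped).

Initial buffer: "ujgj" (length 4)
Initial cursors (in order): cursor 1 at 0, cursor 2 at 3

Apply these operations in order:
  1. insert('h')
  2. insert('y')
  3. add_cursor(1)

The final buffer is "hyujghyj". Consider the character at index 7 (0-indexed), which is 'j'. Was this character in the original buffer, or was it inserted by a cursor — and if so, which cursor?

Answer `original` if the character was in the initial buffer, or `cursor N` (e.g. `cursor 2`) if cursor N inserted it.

Answer: original

Derivation:
After op 1 (insert('h')): buffer="hujghj" (len 6), cursors c1@1 c2@5, authorship 1...2.
After op 2 (insert('y')): buffer="hyujghyj" (len 8), cursors c1@2 c2@7, authorship 11...22.
After op 3 (add_cursor(1)): buffer="hyujghyj" (len 8), cursors c3@1 c1@2 c2@7, authorship 11...22.
Authorship (.=original, N=cursor N): 1 1 . . . 2 2 .
Index 7: author = original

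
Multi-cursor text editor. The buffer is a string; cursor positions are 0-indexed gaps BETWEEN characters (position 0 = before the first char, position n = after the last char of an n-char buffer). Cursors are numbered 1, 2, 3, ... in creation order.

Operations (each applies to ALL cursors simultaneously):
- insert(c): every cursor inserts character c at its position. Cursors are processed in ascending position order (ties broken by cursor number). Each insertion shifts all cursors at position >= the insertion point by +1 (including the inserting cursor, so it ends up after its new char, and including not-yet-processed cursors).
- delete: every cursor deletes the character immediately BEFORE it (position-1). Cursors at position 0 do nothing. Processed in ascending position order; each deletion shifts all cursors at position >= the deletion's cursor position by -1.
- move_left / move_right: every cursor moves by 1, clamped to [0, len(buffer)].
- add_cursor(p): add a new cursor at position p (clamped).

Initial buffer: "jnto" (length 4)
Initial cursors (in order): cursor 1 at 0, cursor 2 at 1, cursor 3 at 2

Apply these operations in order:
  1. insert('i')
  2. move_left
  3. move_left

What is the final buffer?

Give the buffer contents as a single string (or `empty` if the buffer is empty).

Answer: ijinito

Derivation:
After op 1 (insert('i')): buffer="ijinito" (len 7), cursors c1@1 c2@3 c3@5, authorship 1.2.3..
After op 2 (move_left): buffer="ijinito" (len 7), cursors c1@0 c2@2 c3@4, authorship 1.2.3..
After op 3 (move_left): buffer="ijinito" (len 7), cursors c1@0 c2@1 c3@3, authorship 1.2.3..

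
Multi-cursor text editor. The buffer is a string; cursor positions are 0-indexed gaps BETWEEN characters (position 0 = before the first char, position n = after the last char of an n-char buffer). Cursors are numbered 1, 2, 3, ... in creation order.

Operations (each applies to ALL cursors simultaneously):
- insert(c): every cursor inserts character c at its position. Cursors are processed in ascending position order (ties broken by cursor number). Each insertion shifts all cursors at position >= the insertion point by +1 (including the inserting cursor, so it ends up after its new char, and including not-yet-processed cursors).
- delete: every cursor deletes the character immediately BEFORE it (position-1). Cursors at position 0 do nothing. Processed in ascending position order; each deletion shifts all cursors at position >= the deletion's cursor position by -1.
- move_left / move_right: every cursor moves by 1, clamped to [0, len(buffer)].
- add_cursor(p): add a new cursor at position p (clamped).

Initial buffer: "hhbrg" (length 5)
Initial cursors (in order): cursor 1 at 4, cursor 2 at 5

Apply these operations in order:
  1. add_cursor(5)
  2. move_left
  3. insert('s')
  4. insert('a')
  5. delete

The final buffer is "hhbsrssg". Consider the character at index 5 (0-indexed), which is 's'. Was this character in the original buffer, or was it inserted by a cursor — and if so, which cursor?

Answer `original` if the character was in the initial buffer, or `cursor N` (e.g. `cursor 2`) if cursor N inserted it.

After op 1 (add_cursor(5)): buffer="hhbrg" (len 5), cursors c1@4 c2@5 c3@5, authorship .....
After op 2 (move_left): buffer="hhbrg" (len 5), cursors c1@3 c2@4 c3@4, authorship .....
After op 3 (insert('s')): buffer="hhbsrssg" (len 8), cursors c1@4 c2@7 c3@7, authorship ...1.23.
After op 4 (insert('a')): buffer="hhbsarssaag" (len 11), cursors c1@5 c2@10 c3@10, authorship ...11.2323.
After op 5 (delete): buffer="hhbsrssg" (len 8), cursors c1@4 c2@7 c3@7, authorship ...1.23.
Authorship (.=original, N=cursor N): . . . 1 . 2 3 .
Index 5: author = 2

Answer: cursor 2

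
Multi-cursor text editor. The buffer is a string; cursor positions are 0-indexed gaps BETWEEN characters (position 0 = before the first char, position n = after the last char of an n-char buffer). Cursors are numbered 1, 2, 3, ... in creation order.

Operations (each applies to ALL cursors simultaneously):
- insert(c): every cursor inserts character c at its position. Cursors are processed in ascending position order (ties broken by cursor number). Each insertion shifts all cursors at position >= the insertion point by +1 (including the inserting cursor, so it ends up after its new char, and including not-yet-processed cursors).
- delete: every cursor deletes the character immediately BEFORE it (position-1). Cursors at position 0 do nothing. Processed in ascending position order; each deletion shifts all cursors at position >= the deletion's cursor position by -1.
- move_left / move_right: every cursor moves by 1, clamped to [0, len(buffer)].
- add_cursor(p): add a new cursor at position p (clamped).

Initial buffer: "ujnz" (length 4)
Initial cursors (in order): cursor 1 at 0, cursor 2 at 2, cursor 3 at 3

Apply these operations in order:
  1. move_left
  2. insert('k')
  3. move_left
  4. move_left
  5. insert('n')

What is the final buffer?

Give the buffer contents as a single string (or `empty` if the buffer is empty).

Answer: nknuknjknz

Derivation:
After op 1 (move_left): buffer="ujnz" (len 4), cursors c1@0 c2@1 c3@2, authorship ....
After op 2 (insert('k')): buffer="kukjknz" (len 7), cursors c1@1 c2@3 c3@5, authorship 1.2.3..
After op 3 (move_left): buffer="kukjknz" (len 7), cursors c1@0 c2@2 c3@4, authorship 1.2.3..
After op 4 (move_left): buffer="kukjknz" (len 7), cursors c1@0 c2@1 c3@3, authorship 1.2.3..
After op 5 (insert('n')): buffer="nknuknjknz" (len 10), cursors c1@1 c2@3 c3@6, authorship 112.23.3..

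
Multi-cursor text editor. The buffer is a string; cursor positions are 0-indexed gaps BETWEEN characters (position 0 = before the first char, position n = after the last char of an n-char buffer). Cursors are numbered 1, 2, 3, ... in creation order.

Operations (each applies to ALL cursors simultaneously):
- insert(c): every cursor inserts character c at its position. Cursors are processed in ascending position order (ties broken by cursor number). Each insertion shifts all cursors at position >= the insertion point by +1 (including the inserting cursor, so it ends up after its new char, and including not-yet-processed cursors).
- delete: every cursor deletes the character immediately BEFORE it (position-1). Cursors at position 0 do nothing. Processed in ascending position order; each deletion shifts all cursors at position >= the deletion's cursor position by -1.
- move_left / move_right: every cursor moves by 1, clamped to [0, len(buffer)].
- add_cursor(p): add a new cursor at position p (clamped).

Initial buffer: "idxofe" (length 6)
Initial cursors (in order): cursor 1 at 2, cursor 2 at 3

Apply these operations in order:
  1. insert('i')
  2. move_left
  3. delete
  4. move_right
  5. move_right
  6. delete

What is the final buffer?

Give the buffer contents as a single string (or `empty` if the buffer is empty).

Answer: iife

Derivation:
After op 1 (insert('i')): buffer="idixiofe" (len 8), cursors c1@3 c2@5, authorship ..1.2...
After op 2 (move_left): buffer="idixiofe" (len 8), cursors c1@2 c2@4, authorship ..1.2...
After op 3 (delete): buffer="iiiofe" (len 6), cursors c1@1 c2@2, authorship .12...
After op 4 (move_right): buffer="iiiofe" (len 6), cursors c1@2 c2@3, authorship .12...
After op 5 (move_right): buffer="iiiofe" (len 6), cursors c1@3 c2@4, authorship .12...
After op 6 (delete): buffer="iife" (len 4), cursors c1@2 c2@2, authorship .1..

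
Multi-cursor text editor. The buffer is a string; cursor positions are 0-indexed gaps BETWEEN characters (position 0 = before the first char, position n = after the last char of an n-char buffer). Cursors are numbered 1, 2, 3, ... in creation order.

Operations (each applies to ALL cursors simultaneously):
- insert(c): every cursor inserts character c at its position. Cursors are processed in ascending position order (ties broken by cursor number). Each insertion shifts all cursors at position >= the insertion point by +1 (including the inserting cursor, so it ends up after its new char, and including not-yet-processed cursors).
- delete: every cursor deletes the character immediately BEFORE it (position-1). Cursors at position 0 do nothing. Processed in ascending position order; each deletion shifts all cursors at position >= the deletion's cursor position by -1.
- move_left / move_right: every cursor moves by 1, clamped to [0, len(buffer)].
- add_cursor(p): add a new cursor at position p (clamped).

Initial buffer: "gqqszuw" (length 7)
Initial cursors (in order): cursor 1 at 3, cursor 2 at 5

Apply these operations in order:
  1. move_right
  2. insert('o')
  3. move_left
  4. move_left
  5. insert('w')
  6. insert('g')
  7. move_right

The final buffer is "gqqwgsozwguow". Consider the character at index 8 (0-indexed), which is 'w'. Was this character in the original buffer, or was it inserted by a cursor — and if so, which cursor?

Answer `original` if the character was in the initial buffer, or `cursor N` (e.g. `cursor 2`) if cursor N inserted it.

After op 1 (move_right): buffer="gqqszuw" (len 7), cursors c1@4 c2@6, authorship .......
After op 2 (insert('o')): buffer="gqqsozuow" (len 9), cursors c1@5 c2@8, authorship ....1..2.
After op 3 (move_left): buffer="gqqsozuow" (len 9), cursors c1@4 c2@7, authorship ....1..2.
After op 4 (move_left): buffer="gqqsozuow" (len 9), cursors c1@3 c2@6, authorship ....1..2.
After op 5 (insert('w')): buffer="gqqwsozwuow" (len 11), cursors c1@4 c2@8, authorship ...1.1.2.2.
After op 6 (insert('g')): buffer="gqqwgsozwguow" (len 13), cursors c1@5 c2@10, authorship ...11.1.22.2.
After op 7 (move_right): buffer="gqqwgsozwguow" (len 13), cursors c1@6 c2@11, authorship ...11.1.22.2.
Authorship (.=original, N=cursor N): . . . 1 1 . 1 . 2 2 . 2 .
Index 8: author = 2

Answer: cursor 2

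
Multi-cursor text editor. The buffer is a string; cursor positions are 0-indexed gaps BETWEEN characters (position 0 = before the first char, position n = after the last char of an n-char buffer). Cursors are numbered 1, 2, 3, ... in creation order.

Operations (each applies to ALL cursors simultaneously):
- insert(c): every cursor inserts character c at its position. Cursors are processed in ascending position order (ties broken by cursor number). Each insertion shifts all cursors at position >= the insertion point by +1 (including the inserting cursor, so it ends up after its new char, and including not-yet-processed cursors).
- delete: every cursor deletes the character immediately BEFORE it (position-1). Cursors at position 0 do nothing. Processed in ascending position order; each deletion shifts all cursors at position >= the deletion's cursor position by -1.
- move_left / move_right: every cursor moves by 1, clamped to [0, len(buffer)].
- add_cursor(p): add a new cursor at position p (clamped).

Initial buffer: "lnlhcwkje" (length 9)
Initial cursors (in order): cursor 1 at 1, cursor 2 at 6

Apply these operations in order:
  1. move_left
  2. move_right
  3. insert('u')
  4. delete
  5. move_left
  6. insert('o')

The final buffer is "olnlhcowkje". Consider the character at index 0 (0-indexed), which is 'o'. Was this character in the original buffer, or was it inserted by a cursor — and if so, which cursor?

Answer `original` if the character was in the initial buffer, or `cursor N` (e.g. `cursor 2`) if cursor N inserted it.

Answer: cursor 1

Derivation:
After op 1 (move_left): buffer="lnlhcwkje" (len 9), cursors c1@0 c2@5, authorship .........
After op 2 (move_right): buffer="lnlhcwkje" (len 9), cursors c1@1 c2@6, authorship .........
After op 3 (insert('u')): buffer="lunlhcwukje" (len 11), cursors c1@2 c2@8, authorship .1.....2...
After op 4 (delete): buffer="lnlhcwkje" (len 9), cursors c1@1 c2@6, authorship .........
After op 5 (move_left): buffer="lnlhcwkje" (len 9), cursors c1@0 c2@5, authorship .........
After op 6 (insert('o')): buffer="olnlhcowkje" (len 11), cursors c1@1 c2@7, authorship 1.....2....
Authorship (.=original, N=cursor N): 1 . . . . . 2 . . . .
Index 0: author = 1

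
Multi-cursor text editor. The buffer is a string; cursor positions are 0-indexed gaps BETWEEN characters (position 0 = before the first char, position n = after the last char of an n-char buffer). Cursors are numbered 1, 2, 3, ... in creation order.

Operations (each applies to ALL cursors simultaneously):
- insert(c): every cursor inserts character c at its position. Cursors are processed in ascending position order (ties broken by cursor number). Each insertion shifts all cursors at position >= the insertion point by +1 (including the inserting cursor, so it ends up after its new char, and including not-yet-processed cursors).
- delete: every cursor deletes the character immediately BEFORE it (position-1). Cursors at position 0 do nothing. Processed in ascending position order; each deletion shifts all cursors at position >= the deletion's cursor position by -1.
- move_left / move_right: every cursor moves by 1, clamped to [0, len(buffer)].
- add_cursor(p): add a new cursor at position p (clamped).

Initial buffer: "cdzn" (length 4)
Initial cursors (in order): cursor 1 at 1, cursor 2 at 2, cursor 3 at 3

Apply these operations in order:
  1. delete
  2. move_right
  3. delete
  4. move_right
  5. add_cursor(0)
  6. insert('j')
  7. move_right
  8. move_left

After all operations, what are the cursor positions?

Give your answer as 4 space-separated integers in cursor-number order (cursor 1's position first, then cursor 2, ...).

Answer: 3 3 3 3

Derivation:
After op 1 (delete): buffer="n" (len 1), cursors c1@0 c2@0 c3@0, authorship .
After op 2 (move_right): buffer="n" (len 1), cursors c1@1 c2@1 c3@1, authorship .
After op 3 (delete): buffer="" (len 0), cursors c1@0 c2@0 c3@0, authorship 
After op 4 (move_right): buffer="" (len 0), cursors c1@0 c2@0 c3@0, authorship 
After op 5 (add_cursor(0)): buffer="" (len 0), cursors c1@0 c2@0 c3@0 c4@0, authorship 
After op 6 (insert('j')): buffer="jjjj" (len 4), cursors c1@4 c2@4 c3@4 c4@4, authorship 1234
After op 7 (move_right): buffer="jjjj" (len 4), cursors c1@4 c2@4 c3@4 c4@4, authorship 1234
After op 8 (move_left): buffer="jjjj" (len 4), cursors c1@3 c2@3 c3@3 c4@3, authorship 1234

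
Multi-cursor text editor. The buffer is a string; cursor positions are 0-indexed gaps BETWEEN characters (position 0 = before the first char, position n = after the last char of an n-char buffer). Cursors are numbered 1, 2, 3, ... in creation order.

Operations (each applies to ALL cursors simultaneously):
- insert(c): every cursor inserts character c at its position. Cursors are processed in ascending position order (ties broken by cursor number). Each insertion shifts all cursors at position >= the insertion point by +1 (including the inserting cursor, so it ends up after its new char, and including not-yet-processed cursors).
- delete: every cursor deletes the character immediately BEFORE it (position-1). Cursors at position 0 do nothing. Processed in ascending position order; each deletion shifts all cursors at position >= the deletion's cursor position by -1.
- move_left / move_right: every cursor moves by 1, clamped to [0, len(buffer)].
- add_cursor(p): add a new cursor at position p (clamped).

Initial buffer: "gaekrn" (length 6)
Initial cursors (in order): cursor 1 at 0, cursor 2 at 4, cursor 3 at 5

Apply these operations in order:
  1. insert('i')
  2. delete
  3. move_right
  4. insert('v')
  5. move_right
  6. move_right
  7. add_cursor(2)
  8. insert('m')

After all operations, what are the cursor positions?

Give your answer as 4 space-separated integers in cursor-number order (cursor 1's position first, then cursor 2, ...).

Answer: 6 13 13 3

Derivation:
After op 1 (insert('i')): buffer="igaekirin" (len 9), cursors c1@1 c2@6 c3@8, authorship 1....2.3.
After op 2 (delete): buffer="gaekrn" (len 6), cursors c1@0 c2@4 c3@5, authorship ......
After op 3 (move_right): buffer="gaekrn" (len 6), cursors c1@1 c2@5 c3@6, authorship ......
After op 4 (insert('v')): buffer="gvaekrvnv" (len 9), cursors c1@2 c2@7 c3@9, authorship .1....2.3
After op 5 (move_right): buffer="gvaekrvnv" (len 9), cursors c1@3 c2@8 c3@9, authorship .1....2.3
After op 6 (move_right): buffer="gvaekrvnv" (len 9), cursors c1@4 c2@9 c3@9, authorship .1....2.3
After op 7 (add_cursor(2)): buffer="gvaekrvnv" (len 9), cursors c4@2 c1@4 c2@9 c3@9, authorship .1....2.3
After op 8 (insert('m')): buffer="gvmaemkrvnvmm" (len 13), cursors c4@3 c1@6 c2@13 c3@13, authorship .14..1..2.323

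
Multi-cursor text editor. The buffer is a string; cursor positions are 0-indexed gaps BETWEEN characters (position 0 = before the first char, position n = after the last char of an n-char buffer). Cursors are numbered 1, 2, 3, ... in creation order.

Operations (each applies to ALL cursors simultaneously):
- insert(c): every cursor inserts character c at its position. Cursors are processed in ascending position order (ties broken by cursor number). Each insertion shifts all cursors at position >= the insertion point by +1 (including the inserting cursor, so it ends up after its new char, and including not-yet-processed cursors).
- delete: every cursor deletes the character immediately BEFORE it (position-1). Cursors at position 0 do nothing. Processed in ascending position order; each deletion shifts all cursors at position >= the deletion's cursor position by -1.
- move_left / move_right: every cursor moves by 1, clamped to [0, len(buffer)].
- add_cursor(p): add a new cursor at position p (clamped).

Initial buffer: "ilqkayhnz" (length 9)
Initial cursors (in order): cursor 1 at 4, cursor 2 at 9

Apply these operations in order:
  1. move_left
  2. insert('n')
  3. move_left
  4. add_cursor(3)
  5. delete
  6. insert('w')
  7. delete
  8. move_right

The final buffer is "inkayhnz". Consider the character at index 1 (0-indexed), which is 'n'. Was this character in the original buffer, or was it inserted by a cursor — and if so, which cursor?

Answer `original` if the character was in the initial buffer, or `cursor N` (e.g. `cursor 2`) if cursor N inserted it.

After op 1 (move_left): buffer="ilqkayhnz" (len 9), cursors c1@3 c2@8, authorship .........
After op 2 (insert('n')): buffer="ilqnkayhnnz" (len 11), cursors c1@4 c2@10, authorship ...1.....2.
After op 3 (move_left): buffer="ilqnkayhnnz" (len 11), cursors c1@3 c2@9, authorship ...1.....2.
After op 4 (add_cursor(3)): buffer="ilqnkayhnnz" (len 11), cursors c1@3 c3@3 c2@9, authorship ...1.....2.
After op 5 (delete): buffer="inkayhnz" (len 8), cursors c1@1 c3@1 c2@6, authorship .1....2.
After op 6 (insert('w')): buffer="iwwnkayhwnz" (len 11), cursors c1@3 c3@3 c2@9, authorship .131....22.
After op 7 (delete): buffer="inkayhnz" (len 8), cursors c1@1 c3@1 c2@6, authorship .1....2.
After op 8 (move_right): buffer="inkayhnz" (len 8), cursors c1@2 c3@2 c2@7, authorship .1....2.
Authorship (.=original, N=cursor N): . 1 . . . . 2 .
Index 1: author = 1

Answer: cursor 1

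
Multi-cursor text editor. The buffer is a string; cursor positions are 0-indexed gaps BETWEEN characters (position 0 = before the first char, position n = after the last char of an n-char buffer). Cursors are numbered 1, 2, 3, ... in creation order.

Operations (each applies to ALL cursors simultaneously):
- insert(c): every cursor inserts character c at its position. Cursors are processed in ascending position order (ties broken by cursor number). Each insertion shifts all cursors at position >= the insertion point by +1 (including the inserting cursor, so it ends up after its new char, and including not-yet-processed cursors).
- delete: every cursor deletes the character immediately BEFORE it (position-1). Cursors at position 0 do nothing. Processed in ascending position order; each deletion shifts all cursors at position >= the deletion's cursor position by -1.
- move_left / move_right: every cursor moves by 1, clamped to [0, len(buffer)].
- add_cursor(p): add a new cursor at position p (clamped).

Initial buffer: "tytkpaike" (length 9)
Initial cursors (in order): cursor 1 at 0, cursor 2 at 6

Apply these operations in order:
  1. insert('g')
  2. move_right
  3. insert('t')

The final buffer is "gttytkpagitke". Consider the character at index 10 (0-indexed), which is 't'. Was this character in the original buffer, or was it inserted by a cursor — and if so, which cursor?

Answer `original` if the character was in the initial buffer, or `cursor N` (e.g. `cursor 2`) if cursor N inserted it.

After op 1 (insert('g')): buffer="gtytkpagike" (len 11), cursors c1@1 c2@8, authorship 1......2...
After op 2 (move_right): buffer="gtytkpagike" (len 11), cursors c1@2 c2@9, authorship 1......2...
After op 3 (insert('t')): buffer="gttytkpagitke" (len 13), cursors c1@3 c2@11, authorship 1.1.....2.2..
Authorship (.=original, N=cursor N): 1 . 1 . . . . . 2 . 2 . .
Index 10: author = 2

Answer: cursor 2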